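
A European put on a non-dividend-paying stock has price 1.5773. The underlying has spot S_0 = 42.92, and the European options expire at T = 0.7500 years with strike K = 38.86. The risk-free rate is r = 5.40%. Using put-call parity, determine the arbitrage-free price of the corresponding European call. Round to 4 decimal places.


Answer: Call price = 7.1797

Derivation:
Put-call parity: C - P = S_0 * exp(-qT) - K * exp(-rT).
S_0 * exp(-qT) = 42.9200 * 1.00000000 = 42.92000000
K * exp(-rT) = 38.8600 * 0.96030916 = 37.31761413
C = P + S*exp(-qT) - K*exp(-rT)
C = 1.5773 + 42.92000000 - 37.31761413 = 7.1797


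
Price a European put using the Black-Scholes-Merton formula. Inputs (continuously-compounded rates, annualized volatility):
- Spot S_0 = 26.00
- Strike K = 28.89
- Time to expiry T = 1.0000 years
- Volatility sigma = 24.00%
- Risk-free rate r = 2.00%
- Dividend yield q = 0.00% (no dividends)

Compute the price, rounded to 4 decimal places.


d1 = (ln(S/K) + (r - q + 0.5*sigma^2) * T) / (sigma * sqrt(T)) = -0.23582907
d2 = d1 - sigma * sqrt(T) = -0.47582907
exp(-rT) = 0.98019867; exp(-qT) = 1.00000000
P = K * exp(-rT) * N(-d2) - S_0 * exp(-qT) * N(-d1)
N(-d1) = 0.59321734; N(-d2) = 0.68290192
P = 28.8900 * 0.98019867 * 0.68290192 - 26.0000 * 1.00000000 * 0.59321734 = 3.9147

Answer: Price = 3.9147


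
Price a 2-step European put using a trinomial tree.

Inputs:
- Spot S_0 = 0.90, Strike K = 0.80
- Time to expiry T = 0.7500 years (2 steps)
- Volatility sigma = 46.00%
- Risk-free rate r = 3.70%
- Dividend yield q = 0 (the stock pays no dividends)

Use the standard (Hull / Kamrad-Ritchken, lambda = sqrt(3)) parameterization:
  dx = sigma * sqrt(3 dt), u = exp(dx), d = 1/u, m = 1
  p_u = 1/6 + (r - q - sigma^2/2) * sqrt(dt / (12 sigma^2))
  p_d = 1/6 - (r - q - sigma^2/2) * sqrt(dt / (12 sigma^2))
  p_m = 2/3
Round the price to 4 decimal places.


Answer: Price = V(0,0) = 0.0787

Derivation:
dt = T/N = 0.375000; dx = sigma*sqrt(3*dt) = 0.487904
u = exp(dx) = 1.628898; d = 1/u = 0.613912
p_u = 0.140227, p_m = 0.666667, p_d = 0.193106
Discount per step: exp(-r*dt) = 0.986221
Stock lattice S(k, j) with j the centered position index:
  k=0: S(0,+0) = 0.9000
  k=1: S(1,-1) = 0.5525; S(1,+0) = 0.9000; S(1,+1) = 1.4660
  k=2: S(2,-2) = 0.3392; S(2,-1) = 0.5525; S(2,+0) = 0.9000; S(2,+1) = 1.4660; S(2,+2) = 2.3880
Terminal payoffs V(N, j) = max(K - S_T, 0):
  V(2,-2) = 0.460801; V(2,-1) = 0.247479; V(2,+0) = 0.000000; V(2,+1) = 0.000000; V(2,+2) = 0.000000
Backward induction: V(k, j) = exp(-r*dt) * [p_u * V(k+1, j+1) + p_m * V(k+1, j) + p_d * V(k+1, j-1)]
  V(1,-1) = exp(-r*dt) * [p_u*0.000000 + p_m*0.247479 + p_d*0.460801] = 0.250470
  V(1,+0) = exp(-r*dt) * [p_u*0.000000 + p_m*0.000000 + p_d*0.247479] = 0.047131
  V(1,+1) = exp(-r*dt) * [p_u*0.000000 + p_m*0.000000 + p_d*0.000000] = 0.000000
  V(0,+0) = exp(-r*dt) * [p_u*0.000000 + p_m*0.047131 + p_d*0.250470] = 0.078689


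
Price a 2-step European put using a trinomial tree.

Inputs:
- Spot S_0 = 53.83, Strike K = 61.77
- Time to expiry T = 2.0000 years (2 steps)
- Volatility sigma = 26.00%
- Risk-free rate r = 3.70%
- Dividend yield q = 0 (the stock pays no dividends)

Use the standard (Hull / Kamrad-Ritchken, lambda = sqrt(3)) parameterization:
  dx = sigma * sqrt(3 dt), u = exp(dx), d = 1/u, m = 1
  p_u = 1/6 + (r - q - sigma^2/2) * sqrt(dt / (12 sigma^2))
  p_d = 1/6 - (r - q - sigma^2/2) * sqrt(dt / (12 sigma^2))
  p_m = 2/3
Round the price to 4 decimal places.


dt = T/N = 1.000000; dx = sigma*sqrt(3*dt) = 0.450333
u = exp(dx) = 1.568835; d = 1/u = 0.637416
p_u = 0.170220, p_m = 0.666667, p_d = 0.163114
Discount per step: exp(-r*dt) = 0.963676
Stock lattice S(k, j) with j the centered position index:
  k=0: S(0,+0) = 53.8300
  k=1: S(1,-1) = 34.3121; S(1,+0) = 53.8300; S(1,+1) = 84.4504
  k=2: S(2,-2) = 21.8711; S(2,-1) = 34.3121; S(2,+0) = 53.8300; S(2,+1) = 84.4504; S(2,+2) = 132.4887
Terminal payoffs V(N, j) = max(K - S_T, 0):
  V(2,-2) = 39.898935; V(2,-1) = 27.457912; V(2,+0) = 7.940000; V(2,+1) = 0.000000; V(2,+2) = 0.000000
Backward induction: V(k, j) = exp(-r*dt) * [p_u * V(k+1, j+1) + p_m * V(k+1, j) + p_d * V(k+1, j-1)]
  V(1,-1) = exp(-r*dt) * [p_u*7.940000 + p_m*27.457912 + p_d*39.898935] = 25.214473
  V(1,+0) = exp(-r*dt) * [p_u*0.000000 + p_m*7.940000 + p_d*27.457912] = 9.417136
  V(1,+1) = exp(-r*dt) * [p_u*0.000000 + p_m*0.000000 + p_d*7.940000] = 1.248079
  V(0,+0) = exp(-r*dt) * [p_u*1.248079 + p_m*9.417136 + p_d*25.214473] = 10.218210

Answer: Price = V(0,0) = 10.2182


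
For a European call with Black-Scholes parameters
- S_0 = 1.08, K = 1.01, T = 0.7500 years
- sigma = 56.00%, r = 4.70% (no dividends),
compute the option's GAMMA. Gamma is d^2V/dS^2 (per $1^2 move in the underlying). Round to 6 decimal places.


d1 = 0.4533451438; d2 = -0.0316290823
phi(d1) = 0.3599826501; exp(-qT) = 1.0000000000; exp(-rT) = 0.9653640451
Gamma = exp(-qT) * phi(d1) / (S * sigma * sqrt(T)) = 1.0000000000 * 0.3599826501 / (1.0800 * 0.5600 * 0.8660254038) = 0.687289

Answer: Gamma = 0.687289


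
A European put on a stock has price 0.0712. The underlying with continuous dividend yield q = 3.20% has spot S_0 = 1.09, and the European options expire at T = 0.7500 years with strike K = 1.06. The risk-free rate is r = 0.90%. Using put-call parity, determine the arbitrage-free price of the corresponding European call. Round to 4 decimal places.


Put-call parity: C - P = S_0 * exp(-qT) - K * exp(-rT).
S_0 * exp(-qT) = 1.0900 * 0.97628571 = 1.06415142
K * exp(-rT) = 1.0600 * 0.99327273 = 1.05286909
C = P + S*exp(-qT) - K*exp(-rT)
C = 0.0712 + 1.06415142 - 1.05286909 = 0.0825

Answer: Call price = 0.0825


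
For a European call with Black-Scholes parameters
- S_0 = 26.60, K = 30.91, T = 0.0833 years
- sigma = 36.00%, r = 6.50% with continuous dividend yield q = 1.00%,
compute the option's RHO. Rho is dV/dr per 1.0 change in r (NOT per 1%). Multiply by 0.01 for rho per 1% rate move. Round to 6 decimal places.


Answer: Rho = 0.187181

Derivation:
d1 = -1.3492410846; d2 = -1.4531433464
phi(d1) = 0.1605476838; exp(-qT) = 0.9991673468; exp(-rT) = 0.9946001320
N(d2) = 0.0730919791
Rho = K*T*exp(-rT)*N(d2) = 30.9100 * 0.0833 * 0.9946001320 * 0.0730919791 = 0.187181


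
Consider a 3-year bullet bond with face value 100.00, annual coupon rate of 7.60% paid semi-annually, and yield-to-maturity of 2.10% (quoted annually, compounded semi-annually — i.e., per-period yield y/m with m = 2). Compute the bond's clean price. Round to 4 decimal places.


Answer: Price = 115.9102

Derivation:
Coupon per period c = face * coupon_rate / m = 3.800000
Periods per year m = 2; per-period yield y/m = 0.010500
Number of cashflows N = 6
Cashflows (t years, CF_t, discount factor 1/(1+y/m)^(m*t), PV):
  t = 0.5000: CF_t = 3.800000, DF = 0.989609, PV = 3.760515
  t = 1.0000: CF_t = 3.800000, DF = 0.979326, PV = 3.721439
  t = 1.5000: CF_t = 3.800000, DF = 0.969150, PV = 3.682770
  t = 2.0000: CF_t = 3.800000, DF = 0.959080, PV = 3.644503
  t = 2.5000: CF_t = 3.800000, DF = 0.949114, PV = 3.606633
  t = 3.0000: CF_t = 103.800000, DF = 0.939252, PV = 97.494350
Price P = sum_t PV_t = 115.910211


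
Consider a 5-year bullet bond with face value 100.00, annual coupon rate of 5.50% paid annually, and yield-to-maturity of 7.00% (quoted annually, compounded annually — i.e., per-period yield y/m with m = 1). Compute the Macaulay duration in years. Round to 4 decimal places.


Answer: Macaulay duration = 4.4870 years

Derivation:
Coupon per period c = face * coupon_rate / m = 5.500000
Periods per year m = 1; per-period yield y/m = 0.070000
Number of cashflows N = 5
Cashflows (t years, CF_t, discount factor 1/(1+y/m)^(m*t), PV):
  t = 1.0000: CF_t = 5.500000, DF = 0.934579, PV = 5.140187
  t = 2.0000: CF_t = 5.500000, DF = 0.873439, PV = 4.803913
  t = 3.0000: CF_t = 5.500000, DF = 0.816298, PV = 4.489638
  t = 4.0000: CF_t = 5.500000, DF = 0.762895, PV = 4.195924
  t = 5.0000: CF_t = 105.500000, DF = 0.712986, PV = 75.220042
Price P = sum_t PV_t = 93.849704
Macaulay numerator sum_t t * PV_t:
  t * PV_t at t = 1.0000: 5.140187
  t * PV_t at t = 2.0000: 9.607826
  t * PV_t at t = 3.0000: 13.468915
  t * PV_t at t = 4.0000: 16.783695
  t * PV_t at t = 5.0000: 376.100210
Macaulay duration D = (sum_t t * PV_t) / P = 421.100832 / 93.849704 = 4.486970


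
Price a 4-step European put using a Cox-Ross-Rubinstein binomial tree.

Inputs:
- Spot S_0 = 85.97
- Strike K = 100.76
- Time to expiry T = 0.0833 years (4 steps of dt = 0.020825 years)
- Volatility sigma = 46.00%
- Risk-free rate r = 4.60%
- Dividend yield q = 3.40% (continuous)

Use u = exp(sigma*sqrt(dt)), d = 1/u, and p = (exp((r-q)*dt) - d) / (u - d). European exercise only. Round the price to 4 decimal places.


Answer: Price = V(0,0) = 15.2752

Derivation:
dt = T/N = 0.020825
u = exp(sigma*sqrt(dt)) = 1.068635; d = 1/u = 0.935773
p = (exp((r-q)*dt) - d) / (u - d) = 0.485292
Discount per step: exp(-r*dt) = 0.999043
Stock lattice S(k, i) with i counting down-moves:
  k=0: S(0,0) = 85.9700
  k=1: S(1,0) = 91.8705; S(1,1) = 80.4484
  k=2: S(2,0) = 98.1761; S(2,1) = 85.9700; S(2,2) = 75.2815
  k=3: S(3,0) = 104.9144; S(3,1) = 91.8705; S(3,2) = 80.4484; S(3,3) = 70.4464
  k=4: S(4,0) = 112.1151; S(4,1) = 98.1761; S(4,2) = 85.9700; S(4,3) = 75.2815; S(4,4) = 65.9219
Terminal payoffs V(N, i) = max(K - S_T, 0):
  V(4,0) = 0.000000; V(4,1) = 2.583940; V(4,2) = 14.790000; V(4,3) = 25.478502; V(4,4) = 34.838121
Backward induction: V(k, i) = exp(-r*dt) * [p * V(k+1, i) + (1-p) * V(k+1, i+1)].
  V(3,0) = exp(-r*dt) * [p*0.000000 + (1-p)*2.583940] = 1.328702
  V(3,1) = exp(-r*dt) * [p*2.583940 + (1-p)*14.790000] = 8.858010
  V(3,2) = exp(-r*dt) * [p*14.790000 + (1-p)*25.478502] = 20.272031
  V(3,3) = exp(-r*dt) * [p*25.478502 + (1-p)*34.838121] = 30.266967
  V(2,0) = exp(-r*dt) * [p*1.328702 + (1-p)*8.858010] = 5.199116
  V(2,1) = exp(-r*dt) * [p*8.858010 + (1-p)*20.272031] = 14.718795
  V(2,2) = exp(-r*dt) * [p*20.272031 + (1-p)*30.266967] = 25.392171
  V(1,0) = exp(-r*dt) * [p*5.199116 + (1-p)*14.718795] = 10.089304
  V(1,1) = exp(-r*dt) * [p*14.718795 + (1-p)*25.392171] = 20.193117
  V(0,0) = exp(-r*dt) * [p*10.089304 + (1-p)*20.193117] = 15.275180


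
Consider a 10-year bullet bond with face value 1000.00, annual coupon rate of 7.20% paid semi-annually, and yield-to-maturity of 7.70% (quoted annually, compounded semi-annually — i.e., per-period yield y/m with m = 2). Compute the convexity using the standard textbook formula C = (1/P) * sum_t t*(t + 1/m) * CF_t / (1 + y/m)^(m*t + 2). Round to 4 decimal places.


Answer: Convexity = 62.5117

Derivation:
Coupon per period c = face * coupon_rate / m = 36.000000
Periods per year m = 2; per-period yield y/m = 0.038500
Number of cashflows N = 20
Cashflows (t years, CF_t, discount factor 1/(1+y/m)^(m*t), PV):
  t = 0.5000: CF_t = 36.000000, DF = 0.962927, PV = 34.665383
  t = 1.0000: CF_t = 36.000000, DF = 0.927229, PV = 33.380243
  t = 1.5000: CF_t = 36.000000, DF = 0.892854, PV = 32.142748
  t = 2.0000: CF_t = 36.000000, DF = 0.859754, PV = 30.951129
  t = 2.5000: CF_t = 36.000000, DF = 0.827880, PV = 29.803687
  t = 3.0000: CF_t = 36.000000, DF = 0.797188, PV = 28.698784
  t = 3.5000: CF_t = 36.000000, DF = 0.767635, PV = 27.634843
  t = 4.0000: CF_t = 36.000000, DF = 0.739176, PV = 26.610344
  t = 4.5000: CF_t = 36.000000, DF = 0.711773, PV = 25.623827
  t = 5.0000: CF_t = 36.000000, DF = 0.685386, PV = 24.673882
  t = 5.5000: CF_t = 36.000000, DF = 0.659977, PV = 23.759155
  t = 6.0000: CF_t = 36.000000, DF = 0.635509, PV = 22.878339
  t = 6.5000: CF_t = 36.000000, DF = 0.611949, PV = 22.030177
  t = 7.0000: CF_t = 36.000000, DF = 0.589263, PV = 21.213459
  t = 7.5000: CF_t = 36.000000, DF = 0.567417, PV = 20.427019
  t = 8.0000: CF_t = 36.000000, DF = 0.546381, PV = 19.669734
  t = 8.5000: CF_t = 36.000000, DF = 0.526126, PV = 18.940524
  t = 9.0000: CF_t = 36.000000, DF = 0.506621, PV = 18.238347
  t = 9.5000: CF_t = 36.000000, DF = 0.487839, PV = 17.562203
  t = 10.0000: CF_t = 1036.000000, DF = 0.469753, PV = 486.664579
Price P = sum_t PV_t = 965.568406
Convexity numerator sum_t t*(t + 1/m) * CF_t / (1+y/m)^(m*t + 2):
  t = 0.5000: term = 16.071374
  t = 1.0000: term = 46.426694
  t = 1.5000: term = 89.411062
  t = 2.0000: term = 143.493920
  t = 2.5000: term = 207.261319
  t = 3.0000: term = 279.408615
  t = 3.5000: term = 358.733578
  t = 4.0000: term = 444.129885
  t = 4.5000: term = 534.580988
  t = 5.0000: term = 629.154322
  t = 5.5000: term = 726.995846
  t = 6.0000: term = 827.324900
  t = 6.5000: term = 929.429353
  t = 7.0000: term = 1032.661035
  t = 7.5000: term = 1136.431430
  t = 8.0000: term = 1240.207627
  t = 8.5000: term = 1343.508503
  t = 9.0000: term = 1445.901133
  t = 9.5000: term = 1546.997414
  t = 10.0000: term = 47381.197778
Convexity = (1/P) * sum = 60359.326774 / 965.568406 = 62.511704


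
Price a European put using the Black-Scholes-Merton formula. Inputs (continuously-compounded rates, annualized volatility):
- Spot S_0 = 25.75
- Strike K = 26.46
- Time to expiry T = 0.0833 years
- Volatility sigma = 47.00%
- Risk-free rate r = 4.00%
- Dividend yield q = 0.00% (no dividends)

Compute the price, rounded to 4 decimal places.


Answer: Price = 1.7420

Derivation:
d1 = (ln(S/K) + (r - q + 0.5*sigma^2) * T) / (sigma * sqrt(T)) = -0.10812405
d2 = d1 - sigma * sqrt(T) = -0.24377423
exp(-rT) = 0.99667354; exp(-qT) = 1.00000000
P = K * exp(-rT) * N(-d2) - S_0 * exp(-qT) * N(-d1)
N(-d1) = 0.54305136; N(-d2) = 0.59629716
P = 26.4600 * 0.99667354 * 0.59629716 - 25.7500 * 1.00000000 * 0.54305136 = 1.7420


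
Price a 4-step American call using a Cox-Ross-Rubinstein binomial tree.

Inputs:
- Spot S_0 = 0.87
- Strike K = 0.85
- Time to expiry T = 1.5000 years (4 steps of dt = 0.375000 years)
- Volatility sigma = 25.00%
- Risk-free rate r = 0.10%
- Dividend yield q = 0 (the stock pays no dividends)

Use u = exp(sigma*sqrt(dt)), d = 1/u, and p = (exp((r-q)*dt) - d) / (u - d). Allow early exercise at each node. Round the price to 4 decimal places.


Answer: Price = V(0,0) = 0.1127

Derivation:
dt = T/N = 0.375000
u = exp(sigma*sqrt(dt)) = 1.165433; d = 1/u = 0.858050
p = (exp((r-q)*dt) - d) / (u - d) = 0.463022
Discount per step: exp(-r*dt) = 0.999625
Stock lattice S(k, i) with i counting down-moves:
  k=0: S(0,0) = 0.8700
  k=1: S(1,0) = 1.0139; S(1,1) = 0.7465
  k=2: S(2,0) = 1.1817; S(2,1) = 0.8700; S(2,2) = 0.6405
  k=3: S(3,0) = 1.3772; S(3,1) = 1.0139; S(3,2) = 0.7465; S(3,3) = 0.5496
  k=4: S(4,0) = 1.6050; S(4,1) = 1.1817; S(4,2) = 0.8700; S(4,3) = 0.6405; S(4,4) = 0.4716
Terminal payoffs V(N, i) = max(S_T - K, 0):
  V(4,0) = 0.754979; V(4,1) = 0.331665; V(4,2) = 0.020000; V(4,3) = 0.000000; V(4,4) = 0.000000
Backward induction: V(k, i) = exp(-r*dt) * [p * V(k+1, i) + (1-p) * V(k+1, i+1)]; then take max(V_cont, immediate exercise) for American.
  V(3,0) = exp(-r*dt) * [p*0.754979 + (1-p)*0.331665] = 0.527470; exercise = 0.527152; V(3,0) = max -> 0.527470
  V(3,1) = exp(-r*dt) * [p*0.331665 + (1-p)*0.020000] = 0.164246; exercise = 0.163927; V(3,1) = max -> 0.164246
  V(3,2) = exp(-r*dt) * [p*0.020000 + (1-p)*0.000000] = 0.009257; exercise = 0.000000; V(3,2) = max -> 0.009257
  V(3,3) = exp(-r*dt) * [p*0.000000 + (1-p)*0.000000] = 0.000000; exercise = 0.000000; V(3,3) = max -> 0.000000
  V(2,0) = exp(-r*dt) * [p*0.527470 + (1-p)*0.164246] = 0.332302; exercise = 0.331665; V(2,0) = max -> 0.332302
  V(2,1) = exp(-r*dt) * [p*0.164246 + (1-p)*0.009257] = 0.080990; exercise = 0.020000; V(2,1) = max -> 0.080990
  V(2,2) = exp(-r*dt) * [p*0.009257 + (1-p)*0.000000] = 0.004285; exercise = 0.000000; V(2,2) = max -> 0.004285
  V(1,0) = exp(-r*dt) * [p*0.332302 + (1-p)*0.080990] = 0.197279; exercise = 0.163927; V(1,0) = max -> 0.197279
  V(1,1) = exp(-r*dt) * [p*0.080990 + (1-p)*0.004285] = 0.039786; exercise = 0.000000; V(1,1) = max -> 0.039786
  V(0,0) = exp(-r*dt) * [p*0.197279 + (1-p)*0.039786] = 0.112666; exercise = 0.020000; V(0,0) = max -> 0.112666


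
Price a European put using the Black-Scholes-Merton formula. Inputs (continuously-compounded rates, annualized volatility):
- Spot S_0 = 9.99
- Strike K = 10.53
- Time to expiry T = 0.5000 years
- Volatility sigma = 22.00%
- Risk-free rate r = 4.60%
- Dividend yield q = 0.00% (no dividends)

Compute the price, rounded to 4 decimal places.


Answer: Price = 0.7903

Derivation:
d1 = (ln(S/K) + (r - q + 0.5*sigma^2) * T) / (sigma * sqrt(T)) = -0.11277539
d2 = d1 - sigma * sqrt(T) = -0.26833888
exp(-rT) = 0.97726248; exp(-qT) = 1.00000000
P = K * exp(-rT) * N(-d2) - S_0 * exp(-qT) * N(-d1)
N(-d1) = 0.54489569; N(-d2) = 0.60578076
P = 10.5300 * 0.97726248 * 0.60578076 - 9.9900 * 1.00000000 * 0.54489569 = 0.7903


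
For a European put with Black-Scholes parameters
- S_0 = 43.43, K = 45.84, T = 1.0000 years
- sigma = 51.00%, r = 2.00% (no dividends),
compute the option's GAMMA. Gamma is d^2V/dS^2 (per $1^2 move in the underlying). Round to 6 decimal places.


Answer: Gamma = 0.017695

Derivation:
d1 = 0.1883203415; d2 = -0.3216796585
phi(d1) = 0.3919304773; exp(-qT) = 1.0000000000; exp(-rT) = 0.9801986733
Gamma = exp(-qT) * phi(d1) / (S * sigma * sqrt(T)) = 1.0000000000 * 0.3919304773 / (43.4300 * 0.5100 * 1.0000000000) = 0.017695


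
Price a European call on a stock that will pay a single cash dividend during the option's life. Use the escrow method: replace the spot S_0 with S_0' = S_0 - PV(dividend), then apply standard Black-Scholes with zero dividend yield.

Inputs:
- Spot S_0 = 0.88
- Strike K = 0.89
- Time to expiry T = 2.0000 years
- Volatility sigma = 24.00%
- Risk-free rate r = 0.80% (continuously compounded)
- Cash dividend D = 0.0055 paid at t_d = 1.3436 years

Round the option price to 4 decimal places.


Answer: Price = 0.1173

Derivation:
PV(D) = D * exp(-r * t_d) = 0.0055 * 0.98930876 = 0.00544120
S_0' = S_0 - PV(D) = 0.8800 - 0.00544120 = 0.87455880
d1 = (ln(S_0'/K) + (r + sigma^2/2)*T) / (sigma*sqrt(T)) = 0.16528052
d2 = d1 - sigma*sqrt(T) = -0.17413073
exp(-rT) = 0.98412732
N(d1) = 0.56563841; N(d2) = 0.43088136
C = S_0' * N(d1) - K * exp(-rT) * N(d2) = 0.87455880 * 0.56563841 - 0.8900 * 0.98412732 * 0.43088136 = 0.1173


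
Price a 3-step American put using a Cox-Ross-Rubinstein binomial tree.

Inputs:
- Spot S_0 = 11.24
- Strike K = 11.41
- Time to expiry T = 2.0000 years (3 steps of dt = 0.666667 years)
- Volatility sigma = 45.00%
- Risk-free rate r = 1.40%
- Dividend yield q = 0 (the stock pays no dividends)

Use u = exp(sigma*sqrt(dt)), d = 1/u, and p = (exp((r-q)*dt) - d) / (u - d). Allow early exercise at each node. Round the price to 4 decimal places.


Answer: Price = V(0,0) = 2.9709

Derivation:
dt = T/N = 0.666667
u = exp(sigma*sqrt(dt)) = 1.444009; d = 1/u = 0.692516
p = (exp((r-q)*dt) - d) / (u - d) = 0.421642
Discount per step: exp(-r*dt) = 0.990710
Stock lattice S(k, i) with i counting down-moves:
  k=0: S(0,0) = 11.2400
  k=1: S(1,0) = 16.2307; S(1,1) = 7.7839
  k=2: S(2,0) = 23.4372; S(2,1) = 11.2400; S(2,2) = 5.3905
  k=3: S(3,0) = 33.8436; S(3,1) = 16.2307; S(3,2) = 7.7839; S(3,3) = 3.7330
Terminal payoffs V(N, i) = max(K - S_T, 0):
  V(3,0) = 0.000000; V(3,1) = 0.000000; V(3,2) = 3.626116; V(3,3) = 7.677014
Backward induction: V(k, i) = exp(-r*dt) * [p * V(k+1, i) + (1-p) * V(k+1, i+1)]; then take max(V_cont, immediate exercise) for American.
  V(2,0) = exp(-r*dt) * [p*0.000000 + (1-p)*0.000000] = 0.000000; exercise = 0.000000; V(2,0) = max -> 0.000000
  V(2,1) = exp(-r*dt) * [p*0.000000 + (1-p)*3.626116] = 2.077712; exercise = 0.170000; V(2,1) = max -> 2.077712
  V(2,2) = exp(-r*dt) * [p*3.626116 + (1-p)*7.677014] = 5.913536; exercise = 6.019534; V(2,2) = max -> 6.019534
  V(1,0) = exp(-r*dt) * [p*0.000000 + (1-p)*2.077712] = 1.190499; exercise = 0.000000; V(1,0) = max -> 1.190499
  V(1,1) = exp(-r*dt) * [p*2.077712 + (1-p)*6.019534] = 4.317017; exercise = 3.626116; V(1,1) = max -> 4.317017
  V(0,0) = exp(-r*dt) * [p*1.190499 + (1-p)*4.317017] = 2.970889; exercise = 0.170000; V(0,0) = max -> 2.970889


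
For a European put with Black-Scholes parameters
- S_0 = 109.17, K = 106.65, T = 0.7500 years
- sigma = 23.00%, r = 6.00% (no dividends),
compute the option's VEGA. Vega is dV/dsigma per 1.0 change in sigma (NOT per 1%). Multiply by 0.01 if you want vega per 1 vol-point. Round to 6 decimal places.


d1 = 0.4427591545; d2 = 0.2435733116
phi(d1) = 0.3616941305; exp(-qT) = 1.0000000000; exp(-rT) = 0.9559974818
Vega = S * exp(-qT) * phi(d1) * sqrt(T) = 109.1700 * 1.0000000000 * 0.3616941305 * 0.8660254038 = 34.196007

Answer: Vega = 34.196007


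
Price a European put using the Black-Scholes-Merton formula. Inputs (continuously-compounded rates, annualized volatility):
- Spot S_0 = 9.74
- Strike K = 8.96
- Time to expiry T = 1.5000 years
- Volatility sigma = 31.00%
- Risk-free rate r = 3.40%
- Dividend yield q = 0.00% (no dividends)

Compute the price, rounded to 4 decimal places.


Answer: Price = 0.8456

Derivation:
d1 = (ln(S/K) + (r - q + 0.5*sigma^2) * T) / (sigma * sqrt(T)) = 0.54401295
d2 = d1 - sigma * sqrt(T) = 0.16434204
exp(-rT) = 0.95027867; exp(-qT) = 1.00000000
P = K * exp(-rT) * N(-d2) - S_0 * exp(-qT) * N(-d1)
N(-d1) = 0.29321628; N(-d2) = 0.43473095
P = 8.9600 * 0.95027867 * 0.43473095 - 9.7400 * 1.00000000 * 0.29321628 = 0.8456


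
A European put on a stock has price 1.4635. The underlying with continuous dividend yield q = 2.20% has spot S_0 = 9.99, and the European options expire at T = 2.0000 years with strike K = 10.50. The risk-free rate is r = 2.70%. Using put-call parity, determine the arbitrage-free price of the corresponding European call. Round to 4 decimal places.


Answer: Call price = 1.0754

Derivation:
Put-call parity: C - P = S_0 * exp(-qT) - K * exp(-rT).
S_0 * exp(-qT) = 9.9900 * 0.95695396 = 9.55997004
K * exp(-rT) = 10.5000 * 0.94743211 = 9.94803712
C = P + S*exp(-qT) - K*exp(-rT)
C = 1.4635 + 9.55997004 - 9.94803712 = 1.0754


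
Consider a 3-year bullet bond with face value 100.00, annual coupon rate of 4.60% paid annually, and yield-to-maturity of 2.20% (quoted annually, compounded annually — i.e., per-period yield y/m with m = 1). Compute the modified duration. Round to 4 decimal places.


Answer: Modified duration = 2.8127

Derivation:
Coupon per period c = face * coupon_rate / m = 4.600000
Periods per year m = 1; per-period yield y/m = 0.022000
Number of cashflows N = 3
Cashflows (t years, CF_t, discount factor 1/(1+y/m)^(m*t), PV):
  t = 1.0000: CF_t = 4.600000, DF = 0.978474, PV = 4.500978
  t = 2.0000: CF_t = 4.600000, DF = 0.957411, PV = 4.404089
  t = 3.0000: CF_t = 104.600000, DF = 0.936801, PV = 97.989377
Price P = sum_t PV_t = 106.894444
First compute Macaulay numerator sum_t t * PV_t:
  t * PV_t at t = 1.0000: 4.500978
  t * PV_t at t = 2.0000: 8.808177
  t * PV_t at t = 3.0000: 293.968131
Macaulay duration D = 307.277287 / 106.894444 = 2.874586
Modified duration = D / (1 + y/m) = 2.874586 / (1 + 0.022000) = 2.812707


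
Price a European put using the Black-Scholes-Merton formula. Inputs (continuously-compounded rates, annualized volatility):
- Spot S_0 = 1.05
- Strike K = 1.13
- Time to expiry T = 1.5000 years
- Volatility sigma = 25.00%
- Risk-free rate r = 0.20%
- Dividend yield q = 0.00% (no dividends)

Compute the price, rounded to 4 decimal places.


d1 = (ln(S/K) + (r - q + 0.5*sigma^2) * T) / (sigma * sqrt(T)) = -0.07692204
d2 = d1 - sigma * sqrt(T) = -0.38310826
exp(-rT) = 0.99700450; exp(-qT) = 1.00000000
P = K * exp(-rT) * N(-d2) - S_0 * exp(-qT) * N(-d1)
N(-d1) = 0.53065722; N(-d2) = 0.64918025
P = 1.1300 * 0.99700450 * 0.64918025 - 1.0500 * 1.00000000 * 0.53065722 = 0.1742

Answer: Price = 0.1742


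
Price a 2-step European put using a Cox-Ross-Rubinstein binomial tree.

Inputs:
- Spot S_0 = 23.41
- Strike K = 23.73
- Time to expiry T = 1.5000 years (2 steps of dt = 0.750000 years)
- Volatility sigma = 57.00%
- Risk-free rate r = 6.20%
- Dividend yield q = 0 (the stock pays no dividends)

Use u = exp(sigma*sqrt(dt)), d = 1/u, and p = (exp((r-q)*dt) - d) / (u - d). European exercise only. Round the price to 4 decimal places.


Answer: Price = V(0,0) = 4.6583

Derivation:
dt = T/N = 0.750000
u = exp(sigma*sqrt(dt)) = 1.638260; d = 1/u = 0.610404
p = (exp((r-q)*dt) - d) / (u - d) = 0.425346
Discount per step: exp(-r*dt) = 0.954565
Stock lattice S(k, i) with i counting down-moves:
  k=0: S(0,0) = 23.4100
  k=1: S(1,0) = 38.3517; S(1,1) = 14.2896
  k=2: S(2,0) = 62.8300; S(2,1) = 23.4100; S(2,2) = 8.7224
Terminal payoffs V(N, i) = max(K - S_T, 0):
  V(2,0) = 0.000000; V(2,1) = 0.320000; V(2,2) = 15.007601
Backward induction: V(k, i) = exp(-r*dt) * [p * V(k+1, i) + (1-p) * V(k+1, i+1)].
  V(1,0) = exp(-r*dt) * [p*0.000000 + (1-p)*0.320000] = 0.175534
  V(1,1) = exp(-r*dt) * [p*0.320000 + (1-p)*15.007601] = 8.362263
  V(0,0) = exp(-r*dt) * [p*0.175534 + (1-p)*8.362263] = 4.658343


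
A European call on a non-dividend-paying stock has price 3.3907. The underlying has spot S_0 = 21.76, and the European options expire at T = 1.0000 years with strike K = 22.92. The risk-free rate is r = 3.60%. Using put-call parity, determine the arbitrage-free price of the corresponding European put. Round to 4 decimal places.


Answer: Put price = 3.7403

Derivation:
Put-call parity: C - P = S_0 * exp(-qT) - K * exp(-rT).
S_0 * exp(-qT) = 21.7600 * 1.00000000 = 21.76000000
K * exp(-rT) = 22.9200 * 0.96464029 = 22.10955553
P = C - S*exp(-qT) + K*exp(-rT)
P = 3.3907 - 21.76000000 + 22.10955553 = 3.7403


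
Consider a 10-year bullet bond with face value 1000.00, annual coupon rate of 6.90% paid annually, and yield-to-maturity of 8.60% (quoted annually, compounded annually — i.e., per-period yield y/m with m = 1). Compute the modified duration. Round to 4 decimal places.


Coupon per period c = face * coupon_rate / m = 69.000000
Periods per year m = 1; per-period yield y/m = 0.086000
Number of cashflows N = 10
Cashflows (t years, CF_t, discount factor 1/(1+y/m)^(m*t), PV):
  t = 1.0000: CF_t = 69.000000, DF = 0.920810, PV = 63.535912
  t = 2.0000: CF_t = 69.000000, DF = 0.847892, PV = 58.504523
  t = 3.0000: CF_t = 69.000000, DF = 0.780747, PV = 53.871568
  t = 4.0000: CF_t = 69.000000, DF = 0.718920, PV = 49.605495
  t = 5.0000: CF_t = 69.000000, DF = 0.661989, PV = 45.677252
  t = 6.0000: CF_t = 69.000000, DF = 0.609566, PV = 42.060084
  t = 7.0000: CF_t = 69.000000, DF = 0.561295, PV = 38.729359
  t = 8.0000: CF_t = 69.000000, DF = 0.516846, PV = 35.662394
  t = 9.0000: CF_t = 69.000000, DF = 0.475917, PV = 32.838300
  t = 10.0000: CF_t = 1069.000000, DF = 0.438230, PV = 468.467485
Price P = sum_t PV_t = 888.952371
First compute Macaulay numerator sum_t t * PV_t:
  t * PV_t at t = 1.0000: 63.535912
  t * PV_t at t = 2.0000: 117.009045
  t * PV_t at t = 3.0000: 161.614703
  t * PV_t at t = 4.0000: 198.421981
  t * PV_t at t = 5.0000: 228.386258
  t * PV_t at t = 6.0000: 252.360506
  t * PV_t at t = 7.0000: 271.105516
  t * PV_t at t = 8.0000: 285.299149
  t * PV_t at t = 9.0000: 295.544698
  t * PV_t at t = 10.0000: 4684.674845
Macaulay duration D = 6557.952613 / 888.952371 = 7.377170
Modified duration = D / (1 + y/m) = 7.377170 / (1 + 0.086000) = 6.792974

Answer: Modified duration = 6.7930


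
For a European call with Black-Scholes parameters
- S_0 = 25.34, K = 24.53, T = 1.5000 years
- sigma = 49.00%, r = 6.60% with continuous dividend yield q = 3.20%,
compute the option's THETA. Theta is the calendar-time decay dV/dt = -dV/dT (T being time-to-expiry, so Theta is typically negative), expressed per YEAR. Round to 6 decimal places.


Answer: Theta = -1.872101

Derivation:
d1 = 0.4391790416; d2 = -0.1609459454
phi(d1) = 0.3622655949; exp(-qT) = 0.9531337871; exp(-rT) = 0.9057427080
Theta = -S*exp(-qT)*phi(d1)*sigma/(2*sqrt(T)) - r*K*exp(-rT)*N(d2) + q*S*exp(-qT)*N(d1)
N(d1) = 0.6697340950; N(d2) = 0.4360679874; sqrt(T) = 1.2247448714
Term 1 = -25.3400 * 0.9531337871 * 0.3622655949 * 0.4900 / (2 * 1.2247448714) = -1.7502819755
Term 2 = -0.0660 * 24.5300 * 0.9057427080 * 0.4360679874 = -0.6394410829
Term 3 = 0.0320 * 25.3400 * 0.9531337871 * 0.6697340950 = 0.5176221620
Theta = -1.7502819755 + (-0.6394410829) + (0.5176221620) = -1.872101


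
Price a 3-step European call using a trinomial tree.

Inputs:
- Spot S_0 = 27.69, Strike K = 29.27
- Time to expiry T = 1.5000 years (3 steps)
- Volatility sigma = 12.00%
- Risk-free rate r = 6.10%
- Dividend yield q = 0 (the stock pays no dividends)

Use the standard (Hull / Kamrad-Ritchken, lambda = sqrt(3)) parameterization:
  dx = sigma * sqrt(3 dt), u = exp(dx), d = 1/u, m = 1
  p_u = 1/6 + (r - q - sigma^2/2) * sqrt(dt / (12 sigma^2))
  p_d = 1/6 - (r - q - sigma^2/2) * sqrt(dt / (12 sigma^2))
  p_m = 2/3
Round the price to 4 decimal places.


Answer: Price = V(0,0) = 2.0943

Derivation:
dt = T/N = 0.500000; dx = sigma*sqrt(3*dt) = 0.146969
u = exp(dx) = 1.158319; d = 1/u = 0.863320
p_u = 0.258182, p_m = 0.666667, p_d = 0.075151
Discount per step: exp(-r*dt) = 0.969960
Stock lattice S(k, j) with j the centered position index:
  k=0: S(0,+0) = 27.6900
  k=1: S(1,-1) = 23.9053; S(1,+0) = 27.6900; S(1,+1) = 32.0738
  k=2: S(2,-2) = 20.6380; S(2,-1) = 23.9053; S(2,+0) = 27.6900; S(2,+1) = 32.0738; S(2,+2) = 37.1517
  k=3: S(3,-3) = 17.8172; S(3,-2) = 20.6380; S(3,-1) = 23.9053; S(3,+0) = 27.6900; S(3,+1) = 32.0738; S(3,+2) = 37.1517; S(3,+3) = 43.0335
Terminal payoffs V(N, j) = max(S_T - K, 0):
  V(3,-3) = 0.000000; V(3,-2) = 0.000000; V(3,-1) = 0.000000; V(3,+0) = 0.000000; V(3,+1) = 2.803839; V(3,+2) = 7.881721; V(3,+3) = 13.763526
Backward induction: V(k, j) = exp(-r*dt) * [p_u * V(k+1, j+1) + p_m * V(k+1, j) + p_d * V(k+1, j-1)]
  V(2,-2) = exp(-r*dt) * [p_u*0.000000 + p_m*0.000000 + p_d*0.000000] = 0.000000
  V(2,-1) = exp(-r*dt) * [p_u*0.000000 + p_m*0.000000 + p_d*0.000000] = 0.000000
  V(2,+0) = exp(-r*dt) * [p_u*2.803839 + p_m*0.000000 + p_d*0.000000] = 0.702156
  V(2,+1) = exp(-r*dt) * [p_u*7.881721 + p_m*2.803839 + p_d*0.000000] = 3.786868
  V(2,+2) = exp(-r*dt) * [p_u*13.763526 + p_m*7.881721 + p_d*2.803839] = 8.747774
  V(1,-1) = exp(-r*dt) * [p_u*0.702156 + p_m*0.000000 + p_d*0.000000] = 0.175839
  V(1,+0) = exp(-r*dt) * [p_u*3.786868 + p_m*0.702156 + p_d*0.000000] = 1.402375
  V(1,+1) = exp(-r*dt) * [p_u*8.747774 + p_m*3.786868 + p_d*0.702156] = 4.690600
  V(0,+0) = exp(-r*dt) * [p_u*4.690600 + p_m*1.402375 + p_d*0.175839] = 2.094301


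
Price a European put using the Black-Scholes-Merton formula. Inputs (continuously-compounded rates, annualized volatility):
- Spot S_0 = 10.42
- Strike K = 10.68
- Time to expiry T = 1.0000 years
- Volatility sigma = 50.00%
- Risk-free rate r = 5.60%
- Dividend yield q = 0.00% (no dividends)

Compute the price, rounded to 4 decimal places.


Answer: Price = 1.8684

Derivation:
d1 = (ln(S/K) + (r - q + 0.5*sigma^2) * T) / (sigma * sqrt(T)) = 0.31270841
d2 = d1 - sigma * sqrt(T) = -0.18729159
exp(-rT) = 0.94553914; exp(-qT) = 1.00000000
P = K * exp(-rT) * N(-d2) - S_0 * exp(-qT) * N(-d1)
N(-d1) = 0.37725110; N(-d2) = 0.57428399
P = 10.6800 * 0.94553914 * 0.57428399 - 10.4200 * 1.00000000 * 0.37725110 = 1.8684


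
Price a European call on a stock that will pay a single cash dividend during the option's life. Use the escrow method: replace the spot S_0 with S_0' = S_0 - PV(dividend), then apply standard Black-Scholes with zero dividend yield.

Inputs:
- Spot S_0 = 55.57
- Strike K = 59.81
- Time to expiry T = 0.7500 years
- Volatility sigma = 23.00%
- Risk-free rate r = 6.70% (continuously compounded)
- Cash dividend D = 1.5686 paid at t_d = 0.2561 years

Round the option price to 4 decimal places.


PV(D) = D * exp(-r * t_d) = 1.5686 * 0.98298767 = 1.54191446
S_0' = S_0 - PV(D) = 55.5700 - 1.54191446 = 54.02808554
d1 = (ln(S_0'/K) + (r + sigma^2/2)*T) / (sigma*sqrt(T)) = -0.15855222
d2 = d1 - sigma*sqrt(T) = -0.35773806
exp(-rT) = 0.95099165
N(d1) = 0.43701084; N(d2) = 0.36026967
C = S_0' * N(d1) - K * exp(-rT) * N(d2) = 54.02808554 * 0.43701084 - 59.8100 * 0.95099165 * 0.36026967 = 3.1191

Answer: Price = 3.1191


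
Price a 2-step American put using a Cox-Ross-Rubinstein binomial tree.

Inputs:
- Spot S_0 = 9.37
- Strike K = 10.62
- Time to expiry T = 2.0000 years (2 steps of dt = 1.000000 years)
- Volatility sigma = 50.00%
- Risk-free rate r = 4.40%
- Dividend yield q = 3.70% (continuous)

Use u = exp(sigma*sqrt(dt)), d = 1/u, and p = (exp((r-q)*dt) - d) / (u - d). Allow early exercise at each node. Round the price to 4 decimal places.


Answer: Price = V(0,0) = 3.1797

Derivation:
dt = T/N = 1.000000
u = exp(sigma*sqrt(dt)) = 1.648721; d = 1/u = 0.606531
p = (exp((r-q)*dt) - d) / (u - d) = 0.384281
Discount per step: exp(-r*dt) = 0.956954
Stock lattice S(k, i) with i counting down-moves:
  k=0: S(0,0) = 9.3700
  k=1: S(1,0) = 15.4485; S(1,1) = 5.6832
  k=2: S(2,0) = 25.4703; S(2,1) = 9.3700; S(2,2) = 3.4470
Terminal payoffs V(N, i) = max(K - S_T, 0):
  V(2,0) = 0.000000; V(2,1) = 1.250000; V(2,2) = 7.172970
Backward induction: V(k, i) = exp(-r*dt) * [p * V(k+1, i) + (1-p) * V(k+1, i+1)]; then take max(V_cont, immediate exercise) for American.
  V(1,0) = exp(-r*dt) * [p*0.000000 + (1-p)*1.250000] = 0.736519; exercise = 0.000000; V(1,0) = max -> 0.736519
  V(1,1) = exp(-r*dt) * [p*1.250000 + (1-p)*7.172970] = 4.686094; exercise = 4.936808; V(1,1) = max -> 4.936808
  V(0,0) = exp(-r*dt) * [p*0.736519 + (1-p)*4.936808] = 3.179687; exercise = 1.250000; V(0,0) = max -> 3.179687


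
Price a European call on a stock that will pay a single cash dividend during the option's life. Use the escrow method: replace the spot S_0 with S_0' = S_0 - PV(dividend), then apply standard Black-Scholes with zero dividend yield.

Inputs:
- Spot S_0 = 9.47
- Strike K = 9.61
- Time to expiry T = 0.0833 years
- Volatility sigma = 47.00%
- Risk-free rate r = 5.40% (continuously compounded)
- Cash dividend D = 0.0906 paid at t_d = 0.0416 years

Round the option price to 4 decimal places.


Answer: Price = 0.4241

Derivation:
PV(D) = D * exp(-r * t_d) = 0.0906 * 0.99775612 = 0.09039670
S_0' = S_0 - PV(D) = 9.4700 - 0.09039670 = 9.37960330
d1 = (ln(S_0'/K) + (r + sigma^2/2)*T) / (sigma*sqrt(T)) = -0.07790678
d2 = d1 - sigma*sqrt(T) = -0.21355696
exp(-rT) = 0.99551190
N(d1) = 0.46895110; N(d2) = 0.41544628
C = S_0' * N(d1) - K * exp(-rT) * N(d2) = 9.37960330 * 0.46895110 - 9.6100 * 0.99551190 * 0.41544628 = 0.4241


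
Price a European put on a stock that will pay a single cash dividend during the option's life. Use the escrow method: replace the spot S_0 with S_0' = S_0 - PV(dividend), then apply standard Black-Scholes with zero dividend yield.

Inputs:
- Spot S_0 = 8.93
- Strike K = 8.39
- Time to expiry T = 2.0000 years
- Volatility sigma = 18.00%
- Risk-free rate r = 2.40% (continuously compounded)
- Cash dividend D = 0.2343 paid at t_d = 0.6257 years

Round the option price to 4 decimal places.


Answer: Price = 0.5398

Derivation:
PV(D) = D * exp(-r * t_d) = 0.2343 * 0.98509539 = 0.23080785
S_0' = S_0 - PV(D) = 8.9300 - 0.23080785 = 8.69919215
d1 = (ln(S_0'/K) + (r + sigma^2/2)*T) / (sigma*sqrt(T)) = 0.45800738
d2 = d1 - sigma*sqrt(T) = 0.20344894
exp(-rT) = 0.95313379
N(-d1) = 0.32347357; N(-d2) = 0.41939208
P = K * exp(-rT) * N(-d2) - S_0' * N(-d1) = 8.3900 * 0.95313379 * 0.41939208 - 8.69919215 * 0.32347357 = 0.5398


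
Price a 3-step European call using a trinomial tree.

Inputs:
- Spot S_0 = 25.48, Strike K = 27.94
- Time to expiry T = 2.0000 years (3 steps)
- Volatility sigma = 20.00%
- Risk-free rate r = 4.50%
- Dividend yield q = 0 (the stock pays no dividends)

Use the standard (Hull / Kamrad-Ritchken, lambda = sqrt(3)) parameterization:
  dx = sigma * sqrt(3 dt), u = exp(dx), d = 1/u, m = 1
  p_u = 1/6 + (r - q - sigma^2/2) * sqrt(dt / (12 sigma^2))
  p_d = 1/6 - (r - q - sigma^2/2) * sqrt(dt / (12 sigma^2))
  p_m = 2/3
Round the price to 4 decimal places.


Answer: Price = V(0,0) = 2.8953

Derivation:
dt = T/N = 0.666667; dx = sigma*sqrt(3*dt) = 0.282843
u = exp(dx) = 1.326896; d = 1/u = 0.753638
p_u = 0.196129, p_m = 0.666667, p_d = 0.137204
Discount per step: exp(-r*dt) = 0.970446
Stock lattice S(k, j) with j the centered position index:
  k=0: S(0,+0) = 25.4800
  k=1: S(1,-1) = 19.2027; S(1,+0) = 25.4800; S(1,+1) = 33.8093
  k=2: S(2,-2) = 14.4719; S(2,-1) = 19.2027; S(2,+0) = 25.4800; S(2,+1) = 33.8093; S(2,+2) = 44.8615
  k=3: S(3,-3) = 10.9066; S(3,-2) = 14.4719; S(3,-1) = 19.2027; S(3,+0) = 25.4800; S(3,+1) = 33.8093; S(3,+2) = 44.8615; S(3,+3) = 59.5265
Terminal payoffs V(N, j) = max(S_T - K, 0):
  V(3,-3) = 0.000000; V(3,-2) = 0.000000; V(3,-1) = 0.000000; V(3,+0) = 0.000000; V(3,+1) = 5.869321; V(3,+2) = 16.921468; V(3,+3) = 31.586522
Backward induction: V(k, j) = exp(-r*dt) * [p_u * V(k+1, j+1) + p_m * V(k+1, j) + p_d * V(k+1, j-1)]
  V(2,-2) = exp(-r*dt) * [p_u*0.000000 + p_m*0.000000 + p_d*0.000000] = 0.000000
  V(2,-1) = exp(-r*dt) * [p_u*0.000000 + p_m*0.000000 + p_d*0.000000] = 0.000000
  V(2,+0) = exp(-r*dt) * [p_u*5.869321 + p_m*0.000000 + p_d*0.000000] = 1.117125
  V(2,+1) = exp(-r*dt) * [p_u*16.921468 + p_m*5.869321 + p_d*0.000000] = 7.017951
  V(2,+2) = exp(-r*dt) * [p_u*31.586522 + p_m*16.921468 + p_d*5.869321] = 17.741025
  V(1,-1) = exp(-r*dt) * [p_u*1.117125 + p_m*0.000000 + p_d*0.000000] = 0.212626
  V(1,+0) = exp(-r*dt) * [p_u*7.017951 + p_m*1.117125 + p_d*0.000000] = 2.058487
  V(1,+1) = exp(-r*dt) * [p_u*17.741025 + p_m*7.017951 + p_d*1.117125] = 8.065805
  V(0,+0) = exp(-r*dt) * [p_u*8.065805 + p_m*2.058487 + p_d*0.212626] = 2.895265


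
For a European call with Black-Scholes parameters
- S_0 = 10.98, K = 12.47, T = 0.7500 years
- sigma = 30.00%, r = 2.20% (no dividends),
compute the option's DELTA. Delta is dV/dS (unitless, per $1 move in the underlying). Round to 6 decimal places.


d1 = -0.2963743838; d2 = -0.5561820049
phi(d1) = 0.3818003615; exp(-qT) = 1.0000000000; exp(-rT) = 0.9836353794
N(d1) = 0.3834720929
Delta = exp(-qT) * N(d1) = 1.0000000000 * 0.3834720929 = 0.383472

Answer: Delta = 0.383472


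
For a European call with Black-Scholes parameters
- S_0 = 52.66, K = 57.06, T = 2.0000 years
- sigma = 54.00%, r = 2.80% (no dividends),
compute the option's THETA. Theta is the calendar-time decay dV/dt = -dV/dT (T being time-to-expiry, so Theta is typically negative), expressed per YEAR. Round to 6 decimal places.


Answer: Theta = -4.285476

Derivation:
d1 = 0.3500870069; d2 = -0.4135883168
phi(d1) = 0.3752289187; exp(-qT) = 1.0000000000; exp(-rT) = 0.9455391359
Theta = -S*exp(-qT)*phi(d1)*sigma/(2*sqrt(T)) - r*K*exp(-rT)*N(d2) + q*S*exp(-qT)*N(d1)
N(d1) = 0.6368632992; N(d2) = 0.3395878155; sqrt(T) = 1.4142135624
Term 1 = -52.6600 * 1.0000000000 * 0.3752289187 * 0.5400 / (2 * 1.4142135624) = -3.7724711131
Term 2 = -0.0280 * 57.0600 * 0.9455391359 * 0.3395878155 = -0.5130047743
Term 3 = 0 (no dividend yield, q = 0)
Theta = -3.7724711131 + (-0.5130047743) + (0.0000000000) = -4.285476


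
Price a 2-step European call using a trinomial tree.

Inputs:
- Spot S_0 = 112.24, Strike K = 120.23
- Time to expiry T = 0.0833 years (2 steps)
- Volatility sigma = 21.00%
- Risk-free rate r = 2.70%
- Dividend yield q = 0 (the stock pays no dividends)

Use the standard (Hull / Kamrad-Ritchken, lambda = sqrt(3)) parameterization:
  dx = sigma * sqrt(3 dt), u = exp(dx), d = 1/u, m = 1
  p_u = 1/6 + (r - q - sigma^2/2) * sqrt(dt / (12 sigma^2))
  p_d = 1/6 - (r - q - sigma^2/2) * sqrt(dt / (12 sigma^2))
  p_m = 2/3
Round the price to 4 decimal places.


Answer: Price = V(0,0) = 0.4283

Derivation:
dt = T/N = 0.041650; dx = sigma*sqrt(3*dt) = 0.074231
u = exp(dx) = 1.077056; d = 1/u = 0.928457
p_u = 0.168055, p_m = 0.666667, p_d = 0.165278
Discount per step: exp(-r*dt) = 0.998876
Stock lattice S(k, j) with j the centered position index:
  k=0: S(0,+0) = 112.2400
  k=1: S(1,-1) = 104.2100; S(1,+0) = 112.2400; S(1,+1) = 120.8888
  k=2: S(2,-2) = 96.7545; S(2,-1) = 104.2100; S(2,+0) = 112.2400; S(2,+1) = 120.8888; S(2,+2) = 130.2040
Terminal payoffs V(N, j) = max(S_T - K, 0):
  V(2,-2) = 0.000000; V(2,-1) = 0.000000; V(2,+0) = 0.000000; V(2,+1) = 0.658762; V(2,+2) = 9.973962
Backward induction: V(k, j) = exp(-r*dt) * [p_u * V(k+1, j+1) + p_m * V(k+1, j) + p_d * V(k+1, j-1)]
  V(1,-1) = exp(-r*dt) * [p_u*0.000000 + p_m*0.000000 + p_d*0.000000] = 0.000000
  V(1,+0) = exp(-r*dt) * [p_u*0.658762 + p_m*0.000000 + p_d*0.000000] = 0.110584
  V(1,+1) = exp(-r*dt) * [p_u*9.973962 + p_m*0.658762 + p_d*0.000000] = 2.112975
  V(0,+0) = exp(-r*dt) * [p_u*2.112975 + p_m*0.110584 + p_d*0.000000] = 0.428337


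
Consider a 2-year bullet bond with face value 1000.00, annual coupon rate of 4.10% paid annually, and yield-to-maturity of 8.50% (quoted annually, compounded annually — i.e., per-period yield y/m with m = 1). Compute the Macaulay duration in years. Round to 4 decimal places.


Answer: Macaulay duration = 1.9590 years

Derivation:
Coupon per period c = face * coupon_rate / m = 41.000000
Periods per year m = 1; per-period yield y/m = 0.085000
Number of cashflows N = 2
Cashflows (t years, CF_t, discount factor 1/(1+y/m)^(m*t), PV):
  t = 1.0000: CF_t = 41.000000, DF = 0.921659, PV = 37.788018
  t = 2.0000: CF_t = 1041.000000, DF = 0.849455, PV = 884.282954
Price P = sum_t PV_t = 922.070972
Macaulay numerator sum_t t * PV_t:
  t * PV_t at t = 1.0000: 37.788018
  t * PV_t at t = 2.0000: 1768.565907
Macaulay duration D = (sum_t t * PV_t) / P = 1806.353926 / 922.070972 = 1.959018
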